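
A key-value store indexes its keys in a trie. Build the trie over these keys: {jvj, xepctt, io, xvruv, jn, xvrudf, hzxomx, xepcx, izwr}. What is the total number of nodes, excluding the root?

28

Trace insertions, counting only characters that open a new branch:
  "jvj" → 3 new (j, v, j)
  "xepctt" → 6 new (x, e, p, c, t, t)
  "io" → 2 new (i, o)
  "xvruv" → prefix "x" already present; 4 new (v, r, u, v)
  "jn" → prefix "j" already present; 1 new (n)
  "xvrudf" → prefix "xvru" already present; 2 new (d, f)
  "hzxomx" → 6 new (h, z, x, o, m, x)
  "xepcx" → prefix "xepc" already present; 1 new (x)
  "izwr" → prefix "i" already present; 3 new (z, w, r)
Total nodes = 3 + 6 + 2 + 4 + 1 + 2 + 6 + 1 + 3 = 28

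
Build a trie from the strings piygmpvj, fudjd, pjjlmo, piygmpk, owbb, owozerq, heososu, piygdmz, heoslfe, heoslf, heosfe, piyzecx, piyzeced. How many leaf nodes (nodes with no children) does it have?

Leaves are exactly the stored words that no other stored word extends.
Those words: "fudjd", "heosfe", "heoslfe", "heososu", "owbb", "owozerq", "piygdmz", "piygmpk", "piygmpvj", "piyzeced", "piyzecx", "pjjlmo"
Leaf count: 12

12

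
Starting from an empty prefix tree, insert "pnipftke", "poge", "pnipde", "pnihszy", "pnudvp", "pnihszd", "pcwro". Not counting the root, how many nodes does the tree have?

Insert word by word; a character creates a node only if that edge doesn't already exist:
  "pnipftke" → 8 new (p, n, i, p, f, t, k, e)
  "poge" → prefix "p" already present; 3 new (o, g, e)
  "pnipde" → prefix "pnip" already present; 2 new (d, e)
  "pnihszy" → prefix "pni" already present; 4 new (h, s, z, y)
  "pnudvp" → prefix "pn" already present; 4 new (u, d, v, p)
  "pnihszd" → prefix "pnihsz" already present; 1 new (d)
  "pcwro" → prefix "p" already present; 4 new (c, w, r, o)
Total nodes = 8 + 3 + 2 + 4 + 4 + 1 + 4 = 26

26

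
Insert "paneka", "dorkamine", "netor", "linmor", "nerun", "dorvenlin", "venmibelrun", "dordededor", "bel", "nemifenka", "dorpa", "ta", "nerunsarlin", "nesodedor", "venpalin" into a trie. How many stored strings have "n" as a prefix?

Filter for entries beginning with "n":
Words under "n": nemifenka, nerun, nerunsarlin, nesodedor, netor
Count: 5

5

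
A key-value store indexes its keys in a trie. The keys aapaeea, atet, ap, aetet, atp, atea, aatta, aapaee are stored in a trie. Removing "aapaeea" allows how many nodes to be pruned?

Walk "aapaeea" from the leaf back toward the root, removing each node that no remaining word uses.
The suffix "a" (1 node) is used only by "aapaeea"; "aapaee" is itself a stored word, so pruning stops there.
Nodes removed: 1

1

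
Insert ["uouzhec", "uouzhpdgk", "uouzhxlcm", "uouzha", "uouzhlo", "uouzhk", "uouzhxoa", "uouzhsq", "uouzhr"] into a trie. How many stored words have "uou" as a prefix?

9

Filter for entries beginning with "uou":
Matches: "uouzha", "uouzhec", "uouzhk", "uouzhlo", "uouzhpdgk", "uouzhr", "uouzhsq", "uouzhxlcm", "uouzhxoa"
Count: 9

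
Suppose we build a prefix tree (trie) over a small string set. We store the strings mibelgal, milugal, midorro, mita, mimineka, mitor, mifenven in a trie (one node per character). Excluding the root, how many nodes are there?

Trace insertions, counting only characters that open a new branch:
  "mibelgal" → 8 new (m, i, b, e, l, g, a, l)
  "milugal" → prefix "mi" already present; 5 new (l, u, g, a, l)
  "midorro" → prefix "mi" already present; 5 new (d, o, r, r, o)
  "mita" → prefix "mi" already present; 2 new (t, a)
  "mimineka" → prefix "mi" already present; 6 new (m, i, n, e, k, a)
  "mitor" → prefix "mit" already present; 2 new (o, r)
  "mifenven" → prefix "mi" already present; 6 new (f, e, n, v, e, n)
Total nodes = 8 + 5 + 5 + 2 + 6 + 2 + 6 = 34

34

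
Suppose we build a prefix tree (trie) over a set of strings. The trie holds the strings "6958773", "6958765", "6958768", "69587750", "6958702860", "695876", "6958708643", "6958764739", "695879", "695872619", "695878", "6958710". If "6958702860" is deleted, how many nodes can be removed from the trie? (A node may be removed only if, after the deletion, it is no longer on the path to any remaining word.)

Walk "6958702860" from the leaf back toward the root, removing each node that no remaining word uses.
The suffix "2860" (4 nodes) is used only by "6958702860"; the node for "695870" still has the child "8", so pruning stops there.
Nodes removed: 4

4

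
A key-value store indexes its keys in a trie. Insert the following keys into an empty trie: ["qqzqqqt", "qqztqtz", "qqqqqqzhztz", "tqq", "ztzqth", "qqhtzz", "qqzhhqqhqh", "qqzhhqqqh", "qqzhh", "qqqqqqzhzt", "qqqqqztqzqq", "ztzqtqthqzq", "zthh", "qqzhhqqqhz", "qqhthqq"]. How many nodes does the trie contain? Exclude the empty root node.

60

Trace insertions, counting only characters that open a new branch:
  "qqzqqqt" → 7 new (q, q, z, q, q, q, t)
  "qqztqtz" → prefix "qqz" already present; 4 new (t, q, t, z)
  "qqqqqqzhztz" → prefix "qq" already present; 9 new (q, q, q, q, z, h, z, t, z)
  "tqq" → 3 new (t, q, q)
  "ztzqth" → 6 new (z, t, z, q, t, h)
  "qqhtzz" → prefix "qq" already present; 4 new (h, t, z, z)
  "qqzhhqqhqh" → prefix "qqz" already present; 7 new (h, h, q, q, h, q, h)
  "qqzhhqqqh" → prefix "qqzhhqq" already present; 2 new (q, h)
  "qqzhh" → prefix "qqzhh" already present; 0 new (none)
  "qqqqqqzhzt" → prefix "qqqqqqzhzt" already present; 0 new (none)
  "qqqqqztqzqq" → prefix "qqqqq" already present; 6 new (z, t, q, z, q, q)
  "ztzqtqthqzq" → prefix "ztzqt" already present; 6 new (q, t, h, q, z, q)
  "zthh" → prefix "zt" already present; 2 new (h, h)
  "qqzhhqqqhz" → prefix "qqzhhqqqh" already present; 1 new (z)
  "qqhthqq" → prefix "qqht" already present; 3 new (h, q, q)
Total nodes = 7 + 4 + 9 + 3 + 6 + 4 + 7 + 2 + 0 + 0 + 6 + 6 + 2 + 1 + 3 = 60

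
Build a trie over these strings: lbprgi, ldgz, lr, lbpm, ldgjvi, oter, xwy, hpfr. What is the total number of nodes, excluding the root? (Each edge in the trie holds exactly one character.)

25

Count nodes per top-level branch (shared prefixes stored once):
  'h'-branch (hpfr): 4 nodes
  'l'-branch (lbpm, lbprgi, ldgjvi, ldgz, lr): 14 nodes
  'o'-branch (oter): 4 nodes
  'x'-branch (xwy): 3 nodes
Sum: 25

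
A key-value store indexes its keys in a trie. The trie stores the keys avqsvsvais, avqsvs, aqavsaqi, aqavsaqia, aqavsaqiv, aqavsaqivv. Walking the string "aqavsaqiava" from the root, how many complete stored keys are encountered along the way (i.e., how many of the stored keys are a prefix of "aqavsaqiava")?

2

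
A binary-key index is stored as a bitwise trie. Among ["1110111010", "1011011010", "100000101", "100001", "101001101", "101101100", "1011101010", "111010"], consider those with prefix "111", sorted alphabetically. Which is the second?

Words with prefix "111", in lexicographic order: "111010", "1110111010"
The 2nd is 1110111010.

1110111010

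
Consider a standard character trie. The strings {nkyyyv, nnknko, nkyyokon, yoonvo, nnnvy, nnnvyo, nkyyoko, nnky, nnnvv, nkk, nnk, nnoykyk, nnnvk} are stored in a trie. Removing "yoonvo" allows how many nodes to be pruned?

6

A node on "yoonvo"'s path can go only if nothing else ends at it or branches off below it.
No other word shares any prefix with "yoonvo", so all 6 of its nodes go.
Nodes removed: 6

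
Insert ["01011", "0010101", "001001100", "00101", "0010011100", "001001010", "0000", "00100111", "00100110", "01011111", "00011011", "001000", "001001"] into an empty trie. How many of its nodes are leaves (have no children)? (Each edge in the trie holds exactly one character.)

8

A leaf is a node with no children — equivalently, the end of a word that is not a proper prefix of any other stored word.
Those words: "0000", "00011011", "001000", "001001010", "001001100", "0010011100", "0010101", "01011111"
Leaf count: 8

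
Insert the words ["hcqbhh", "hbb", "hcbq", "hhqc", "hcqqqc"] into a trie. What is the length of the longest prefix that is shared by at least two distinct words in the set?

Equivalently: take the maximum, over all pairs, of their longest common prefix length.
e.g. "hcqbhh" and "hcqqqc" share the prefix "hcq" of length 3; no pair shares a longer one.
Longest shared-prefix length: 3

3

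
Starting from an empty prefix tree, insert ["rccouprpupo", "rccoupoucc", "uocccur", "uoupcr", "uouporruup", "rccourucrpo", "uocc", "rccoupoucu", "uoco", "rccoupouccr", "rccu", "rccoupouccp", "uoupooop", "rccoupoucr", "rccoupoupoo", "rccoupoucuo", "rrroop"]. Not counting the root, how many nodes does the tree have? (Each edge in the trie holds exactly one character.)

56

Trace insertions, counting only characters that open a new branch:
  "rccouprpupo" → 11 new (r, c, c, o, u, p, r, p, u, p, o)
  "rccoupoucc" → prefix "rccoup" already present; 4 new (o, u, c, c)
  "uocccur" → 7 new (u, o, c, c, c, u, r)
  "uoupcr" → prefix "uo" already present; 4 new (u, p, c, r)
  "uouporruup" → prefix "uoup" already present; 6 new (o, r, r, u, u, p)
  "rccourucrpo" → prefix "rccou" already present; 6 new (r, u, c, r, p, o)
  "uocc" → prefix "uocc" already present; 0 new (none)
  "rccoupoucu" → prefix "rccoupouc" already present; 1 new (u)
  "uoco" → prefix "uoc" already present; 1 new (o)
  "rccoupouccr" → prefix "rccoupoucc" already present; 1 new (r)
  "rccu" → prefix "rcc" already present; 1 new (u)
  "rccoupouccp" → prefix "rccoupoucc" already present; 1 new (p)
  "uoupooop" → prefix "uoupo" already present; 3 new (o, o, p)
  "rccoupoucr" → prefix "rccoupouc" already present; 1 new (r)
  "rccoupoupoo" → prefix "rccoupou" already present; 3 new (p, o, o)
  "rccoupoucuo" → prefix "rccoupoucu" already present; 1 new (o)
  "rrroop" → prefix "r" already present; 5 new (r, r, o, o, p)
Total nodes = 11 + 4 + 7 + 4 + 6 + 6 + 0 + 1 + 1 + 1 + 1 + 1 + 3 + 1 + 3 + 1 + 5 = 56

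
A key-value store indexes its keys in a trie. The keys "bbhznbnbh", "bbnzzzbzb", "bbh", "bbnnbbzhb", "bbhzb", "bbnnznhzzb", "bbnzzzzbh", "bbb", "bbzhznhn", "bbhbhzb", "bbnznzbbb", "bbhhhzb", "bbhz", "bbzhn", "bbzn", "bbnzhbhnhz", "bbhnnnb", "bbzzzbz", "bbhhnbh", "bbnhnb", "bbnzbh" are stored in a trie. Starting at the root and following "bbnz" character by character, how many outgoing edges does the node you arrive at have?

4

Walk "bbnz" from the root, arriving at one node.
Characters that immediately follow "bbnz" among the stored strings: {b, h, n, z}.
That node has 4 child edges.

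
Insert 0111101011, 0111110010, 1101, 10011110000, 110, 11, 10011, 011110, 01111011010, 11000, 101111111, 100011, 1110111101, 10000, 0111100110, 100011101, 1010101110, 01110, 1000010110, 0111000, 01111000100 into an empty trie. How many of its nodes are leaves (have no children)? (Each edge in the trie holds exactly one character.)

Leaves are exactly the stored words that no other stored word extends.
Those words: "0111000", "01111000100", "0111100110", "0111101011", "01111011010", "0111110010", "1000010110", "100011101", "10011110000", "1010101110", "101111111", "11000", "1101", "1110111101"
Leaf count: 14

14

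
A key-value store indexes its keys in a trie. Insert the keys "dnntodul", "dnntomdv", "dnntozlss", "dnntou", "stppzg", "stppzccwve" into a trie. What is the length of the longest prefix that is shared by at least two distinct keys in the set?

5

Equivalently: take the maximum, over all pairs, of their longest common prefix length.
e.g. "dnntodul" and "dnntomdv" share the prefix "dnnto" of length 5; no pair shares a longer one.
Longest shared-prefix length: 5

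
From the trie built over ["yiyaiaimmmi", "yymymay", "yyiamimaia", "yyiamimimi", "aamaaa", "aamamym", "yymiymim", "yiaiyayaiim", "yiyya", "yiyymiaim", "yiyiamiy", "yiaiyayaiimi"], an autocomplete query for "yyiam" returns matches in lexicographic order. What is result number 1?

Filter for "yyiam…" and sort: "yyiamimaia", "yyiamimimi"
The 1st is yyiamimaia.

yyiamimaia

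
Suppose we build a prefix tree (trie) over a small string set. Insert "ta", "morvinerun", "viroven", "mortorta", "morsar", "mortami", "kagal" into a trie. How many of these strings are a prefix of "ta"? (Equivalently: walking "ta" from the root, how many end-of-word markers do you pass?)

Traverse "ta" character by character; count nodes along the way that are marked as word ends.
Prefixes of the query that are stored words: "ta"
Count: 1

1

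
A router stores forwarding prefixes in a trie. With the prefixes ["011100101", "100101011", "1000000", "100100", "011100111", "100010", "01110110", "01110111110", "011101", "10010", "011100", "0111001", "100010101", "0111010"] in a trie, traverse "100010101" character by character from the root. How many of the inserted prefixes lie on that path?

2

Walk "100010101" from the root; an end-of-word marker is hit whenever a stored word is a prefix of "100010101".
Prefixes of the query that are stored words: "100010", "100010101"
Count: 2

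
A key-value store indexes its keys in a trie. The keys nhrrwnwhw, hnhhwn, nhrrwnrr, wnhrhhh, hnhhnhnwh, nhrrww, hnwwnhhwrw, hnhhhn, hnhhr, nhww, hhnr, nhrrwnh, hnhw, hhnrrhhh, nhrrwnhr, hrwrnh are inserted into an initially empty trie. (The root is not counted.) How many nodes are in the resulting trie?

58

For each word, the new-node count is its length minus the longest prefix already in the trie:
  "nhrrwnwhw" → 9 new (n, h, r, r, w, n, w, h, w)
  "hnhhwn" → 6 new (h, n, h, h, w, n)
  "nhrrwnrr" → prefix "nhrrwn" already present; 2 new (r, r)
  "wnhrhhh" → 7 new (w, n, h, r, h, h, h)
  "hnhhnhnwh" → prefix "hnhh" already present; 5 new (n, h, n, w, h)
  "nhrrww" → prefix "nhrrw" already present; 1 new (w)
  "hnwwnhhwrw" → prefix "hn" already present; 8 new (w, w, n, h, h, w, r, w)
  "hnhhhn" → prefix "hnhh" already present; 2 new (h, n)
  "hnhhr" → prefix "hnhh" already present; 1 new (r)
  "nhww" → prefix "nh" already present; 2 new (w, w)
  "hhnr" → prefix "h" already present; 3 new (h, n, r)
  "nhrrwnh" → prefix "nhrrwn" already present; 1 new (h)
  "hnhw" → prefix "hnh" already present; 1 new (w)
  "hhnrrhhh" → prefix "hhnr" already present; 4 new (r, h, h, h)
  "nhrrwnhr" → prefix "nhrrwnh" already present; 1 new (r)
  "hrwrnh" → prefix "h" already present; 5 new (r, w, r, n, h)
Total nodes = 9 + 6 + 2 + 7 + 5 + 1 + 8 + 2 + 1 + 2 + 3 + 1 + 1 + 4 + 1 + 5 = 58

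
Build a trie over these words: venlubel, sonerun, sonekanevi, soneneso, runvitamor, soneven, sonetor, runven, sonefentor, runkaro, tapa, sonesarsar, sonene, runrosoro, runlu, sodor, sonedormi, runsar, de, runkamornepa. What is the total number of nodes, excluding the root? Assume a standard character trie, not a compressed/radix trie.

Count nodes per top-level branch (shared prefixes stored once):
  'd'-branch (de): 2 nodes
  'r'-branch (runkamornepa, runkaro, runlu, runrosoro, runsar, runven, runvitamor): 34 nodes
  's'-branch (sodor, sonedormi, sonefentor, sonekanevi, sonene, soneneso, sonerun, sonesarsar, sonetor, soneven): 43 nodes
  't'-branch (tapa): 4 nodes
  'v'-branch (venlubel): 8 nodes
Sum: 91

91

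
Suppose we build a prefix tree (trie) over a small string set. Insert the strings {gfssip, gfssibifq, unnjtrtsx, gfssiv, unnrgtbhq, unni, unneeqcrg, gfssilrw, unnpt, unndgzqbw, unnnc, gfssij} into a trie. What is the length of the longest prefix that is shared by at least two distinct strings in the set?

Equivalently: take the maximum, over all pairs, of their longest common prefix length.
"gfssibifq" and "gfssij" agree on "gfssi" (5 characters) before diverging; nothing deeper is shared.
Longest shared-prefix length: 5

5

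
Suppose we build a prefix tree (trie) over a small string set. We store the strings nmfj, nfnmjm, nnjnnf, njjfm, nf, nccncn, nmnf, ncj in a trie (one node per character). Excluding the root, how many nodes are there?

Trie structure (* marks end of a word):
(root)
└─ n
   ├─ c
   │  ├─ c
   │  │  └─ n
   │  │     └─ c
   │  │        └─ n *
   │  └─ j *
   ├─ f *
   │  └─ n
   │     └─ m
   │        └─ j
   │           └─ m *
   ├─ j
   │  └─ j
   │     └─ f
   │        └─ m *
   ├─ m
   │  ├─ f
   │  │  └─ j *
   │  └─ n
   │     └─ f *
   └─ n
      └─ j
         └─ n
            └─ n
               └─ f *
Counting every labelled node above: 26.

26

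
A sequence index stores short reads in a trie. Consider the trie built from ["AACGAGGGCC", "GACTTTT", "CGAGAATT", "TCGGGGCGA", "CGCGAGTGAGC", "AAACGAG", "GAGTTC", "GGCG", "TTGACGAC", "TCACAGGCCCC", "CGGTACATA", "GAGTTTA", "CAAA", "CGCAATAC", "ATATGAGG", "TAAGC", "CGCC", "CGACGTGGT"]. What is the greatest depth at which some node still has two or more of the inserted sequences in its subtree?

5

The deepest shared node is where two words last agree before diverging.
e.g. "GAGTTC" and "GAGTTTA" share the prefix "GAGTT" of length 5; no pair shares a longer one.
Longest shared-prefix length: 5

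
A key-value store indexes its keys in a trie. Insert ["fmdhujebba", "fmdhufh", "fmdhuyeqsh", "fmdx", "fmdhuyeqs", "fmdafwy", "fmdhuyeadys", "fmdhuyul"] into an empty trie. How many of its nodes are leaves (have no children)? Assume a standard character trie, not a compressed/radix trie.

Leaves are exactly the stored words that no other stored word extends.
Those words: "fmdafwy", "fmdhufh", "fmdhujebba", "fmdhuyeadys", "fmdhuyeqsh", "fmdhuyul", "fmdx"
Leaf count: 7

7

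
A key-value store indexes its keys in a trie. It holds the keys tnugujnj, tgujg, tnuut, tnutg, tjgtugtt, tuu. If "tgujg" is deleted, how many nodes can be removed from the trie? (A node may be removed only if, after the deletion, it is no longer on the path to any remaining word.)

A node on "tgujg"'s path can go only if nothing else ends at it or branches off below it.
The suffix "gujg" (4 nodes) is used only by "tgujg"; the node for "t" still has the child "n", so pruning stops there.
Nodes removed: 4

4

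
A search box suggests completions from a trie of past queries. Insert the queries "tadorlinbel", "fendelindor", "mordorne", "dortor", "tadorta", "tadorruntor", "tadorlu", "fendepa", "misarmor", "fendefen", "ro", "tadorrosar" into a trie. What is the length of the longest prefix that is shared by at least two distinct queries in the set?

The deepest shared node is where two words last agree before diverging.
e.g. "tadorlinbel" and "tadorlu" share the prefix "tadorl" of length 6; no pair shares a longer one.
Longest shared-prefix length: 6

6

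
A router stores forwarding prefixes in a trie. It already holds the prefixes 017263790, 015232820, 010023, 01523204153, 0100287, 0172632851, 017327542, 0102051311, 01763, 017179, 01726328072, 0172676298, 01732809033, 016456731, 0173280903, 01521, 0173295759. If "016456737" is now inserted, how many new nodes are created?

1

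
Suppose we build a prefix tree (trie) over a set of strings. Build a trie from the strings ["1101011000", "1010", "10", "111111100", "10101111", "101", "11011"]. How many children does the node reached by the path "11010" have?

1

The children of the "11010" node are the distinct next characters among strings starting with "11010".
Characters that immediately follow "11010" among the stored strings: {1}.
That node has 1 child edge.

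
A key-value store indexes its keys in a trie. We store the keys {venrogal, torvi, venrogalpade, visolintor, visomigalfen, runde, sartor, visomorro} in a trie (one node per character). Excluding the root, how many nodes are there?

49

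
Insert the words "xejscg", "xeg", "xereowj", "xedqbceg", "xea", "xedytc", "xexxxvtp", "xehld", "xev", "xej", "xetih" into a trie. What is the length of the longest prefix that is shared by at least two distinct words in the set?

3

Equivalently: take the maximum, over all pairs, of their longest common prefix length.
"xedqbceg" and "xedytc" agree on "xed" (3 characters) before diverging; nothing deeper is shared.
Longest shared-prefix length: 3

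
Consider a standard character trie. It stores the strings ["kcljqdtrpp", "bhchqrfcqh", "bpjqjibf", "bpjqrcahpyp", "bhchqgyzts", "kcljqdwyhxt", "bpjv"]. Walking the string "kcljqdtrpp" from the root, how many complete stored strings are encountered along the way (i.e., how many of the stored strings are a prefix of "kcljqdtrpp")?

Traverse "kcljqdtrpp" character by character; count nodes along the way that are marked as word ends.
Prefixes of the query that are stored words: "kcljqdtrpp"
Count: 1

1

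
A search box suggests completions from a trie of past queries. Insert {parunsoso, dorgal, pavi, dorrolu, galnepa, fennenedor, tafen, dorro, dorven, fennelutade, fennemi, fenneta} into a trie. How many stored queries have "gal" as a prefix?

1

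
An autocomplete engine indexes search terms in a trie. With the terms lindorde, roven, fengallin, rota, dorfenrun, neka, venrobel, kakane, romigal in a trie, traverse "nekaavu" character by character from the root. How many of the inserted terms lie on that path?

1

Check each prefix of "nekaavu" against the stored set — each match is an end-marker on the path.
Prefixes of the query that are stored words: "neka"
Count: 1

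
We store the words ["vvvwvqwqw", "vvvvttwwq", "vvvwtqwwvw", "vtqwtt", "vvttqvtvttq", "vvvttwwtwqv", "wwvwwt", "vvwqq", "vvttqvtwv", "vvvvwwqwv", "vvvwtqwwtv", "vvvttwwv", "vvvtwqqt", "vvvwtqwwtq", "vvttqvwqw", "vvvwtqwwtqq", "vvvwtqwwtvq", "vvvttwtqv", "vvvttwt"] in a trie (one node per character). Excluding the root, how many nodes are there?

Trace insertions, counting only characters that open a new branch:
  "vvvwvqwqw" → 9 new (v, v, v, w, v, q, w, q, w)
  "vvvvttwwq" → prefix "vvv" already present; 6 new (v, t, t, w, w, q)
  "vvvwtqwwvw" → prefix "vvvw" already present; 6 new (t, q, w, w, v, w)
  "vtqwtt" → prefix "v" already present; 5 new (t, q, w, t, t)
  "vvttqvtvttq" → prefix "vv" already present; 9 new (t, t, q, v, t, v, t, t, q)
  "vvvttwwtwqv" → prefix "vvv" already present; 8 new (t, t, w, w, t, w, q, v)
  "wwvwwt" → 6 new (w, w, v, w, w, t)
  "vvwqq" → prefix "vv" already present; 3 new (w, q, q)
  "vvttqvtwv" → prefix "vvttqvt" already present; 2 new (w, v)
  "vvvvwwqwv" → prefix "vvvv" already present; 5 new (w, w, q, w, v)
  "vvvwtqwwtv" → prefix "vvvwtqww" already present; 2 new (t, v)
  "vvvttwwv" → prefix "vvvttww" already present; 1 new (v)
  "vvvtwqqt" → prefix "vvvt" already present; 4 new (w, q, q, t)
  "vvvwtqwwtq" → prefix "vvvwtqwwt" already present; 1 new (q)
  "vvttqvwqw" → prefix "vvttqv" already present; 3 new (w, q, w)
  "vvvwtqwwtqq" → prefix "vvvwtqwwtq" already present; 1 new (q)
  "vvvwtqwwtvq" → prefix "vvvwtqwwtv" already present; 1 new (q)
  "vvvttwtqv" → prefix "vvvttw" already present; 3 new (t, q, v)
  "vvvttwt" → prefix "vvvttwt" already present; 0 new (none)
Total nodes = 9 + 6 + 6 + 5 + 9 + 8 + 6 + 3 + 2 + 5 + 2 + 1 + 4 + 1 + 3 + 1 + 1 + 3 + 0 = 75

75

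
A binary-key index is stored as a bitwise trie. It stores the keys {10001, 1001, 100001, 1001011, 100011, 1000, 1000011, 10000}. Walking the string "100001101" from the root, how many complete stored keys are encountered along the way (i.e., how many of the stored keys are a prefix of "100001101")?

4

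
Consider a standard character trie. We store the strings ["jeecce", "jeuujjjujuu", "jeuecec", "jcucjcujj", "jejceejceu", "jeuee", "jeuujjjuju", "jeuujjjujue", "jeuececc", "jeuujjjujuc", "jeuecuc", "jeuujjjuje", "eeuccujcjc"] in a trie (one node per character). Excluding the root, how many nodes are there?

Trace insertions, counting only characters that open a new branch:
  "jeecce" → 6 new (j, e, e, c, c, e)
  "jeuujjjujuu" → prefix "je" already present; 9 new (u, u, j, j, j, u, j, u, u)
  "jeuecec" → prefix "jeu" already present; 4 new (e, c, e, c)
  "jcucjcujj" → prefix "j" already present; 8 new (c, u, c, j, c, u, j, j)
  "jejceejceu" → prefix "je" already present; 8 new (j, c, e, e, j, c, e, u)
  "jeuee" → prefix "jeue" already present; 1 new (e)
  "jeuujjjuju" → prefix "jeuujjjuju" already present; 0 new (none)
  "jeuujjjujue" → prefix "jeuujjjuju" already present; 1 new (e)
  "jeuececc" → prefix "jeuecec" already present; 1 new (c)
  "jeuujjjujuc" → prefix "jeuujjjuju" already present; 1 new (c)
  "jeuecuc" → prefix "jeuec" already present; 2 new (u, c)
  "jeuujjjuje" → prefix "jeuujjjuj" already present; 1 new (e)
  "eeuccujcjc" → 10 new (e, e, u, c, c, u, j, c, j, c)
Total nodes = 6 + 9 + 4 + 8 + 8 + 1 + 0 + 1 + 1 + 1 + 2 + 1 + 10 = 52

52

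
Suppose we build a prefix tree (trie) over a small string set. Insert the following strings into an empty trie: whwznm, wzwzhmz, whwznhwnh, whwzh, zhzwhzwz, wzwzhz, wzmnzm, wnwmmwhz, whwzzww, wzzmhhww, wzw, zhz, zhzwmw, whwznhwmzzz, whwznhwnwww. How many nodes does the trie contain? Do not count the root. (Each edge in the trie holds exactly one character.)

55

Count nodes per top-level branch (shared prefixes stored once):
  'w'-branch (whwzh, whwznhwmzzz, whwznhwnh, whwznhwnwww, whwznm, whwzzww, wnwmmwhz, wzmnzm, wzw, wzwzhmz, wzwzhz, wzzmhhww): 45 nodes
  'z'-branch (zhz, zhzwhzwz, zhzwmw): 10 nodes
Sum: 55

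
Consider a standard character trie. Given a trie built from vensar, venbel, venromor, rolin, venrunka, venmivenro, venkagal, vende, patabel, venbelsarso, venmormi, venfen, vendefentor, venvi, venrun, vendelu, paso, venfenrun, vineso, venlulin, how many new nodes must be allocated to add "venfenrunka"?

"venfenrun" is already a path in the trie; the remaining "ka" must be added.
New nodes needed: |"venfenrunka"| − 9 = 11 − 9 = 2.

2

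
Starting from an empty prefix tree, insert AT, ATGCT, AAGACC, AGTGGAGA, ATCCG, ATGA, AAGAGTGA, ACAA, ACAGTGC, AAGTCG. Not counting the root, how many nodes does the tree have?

35

Trie structure (* marks end of a word):
(root)
└─ A
   ├─ A
   │  └─ G
   │     ├─ A
   │     │  ├─ C
   │     │  │  └─ C *
   │     │  └─ G
   │     │     └─ T
   │     │        └─ G
   │     │           └─ A *
   │     └─ T
   │        └─ C
   │           └─ G *
   ├─ C
   │  └─ A
   │     ├─ A *
   │     └─ G
   │        └─ T
   │           └─ G
   │              └─ C *
   ├─ G
   │  └─ T
   │     └─ G
   │        └─ G
   │           └─ A
   │              └─ G
   │                 └─ A *
   └─ T *
      ├─ C
      │  └─ C
      │     └─ G *
      └─ G
         ├─ A *
         └─ C
            └─ T *
Counting every labelled node above: 35.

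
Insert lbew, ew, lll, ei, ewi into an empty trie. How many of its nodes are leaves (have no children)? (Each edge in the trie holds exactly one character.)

4

A leaf is a node with no children — equivalently, the end of a word that is not a proper prefix of any other stored word.
Those words: "ei", "ewi", "lbew", "lll"
Leaf count: 4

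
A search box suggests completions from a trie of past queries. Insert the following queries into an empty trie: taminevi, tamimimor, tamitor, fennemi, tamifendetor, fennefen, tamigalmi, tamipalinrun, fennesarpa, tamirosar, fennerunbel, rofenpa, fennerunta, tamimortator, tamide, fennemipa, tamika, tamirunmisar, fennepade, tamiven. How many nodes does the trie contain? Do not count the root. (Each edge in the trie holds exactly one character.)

Count nodes per top-level branch (shared prefixes stored once):
  'f'-branch (fennefen, fennemi, fennemipa, fennepade, fennerunbel, fennerunta, fennesarpa): 29 nodes
  'r'-branch (rofenpa): 7 nodes
  't'-branch (tamide, tamifendetor, tamigalmi, tamika, tamimimor, tamimortator, taminevi, tamipalinrun, tamirosar, tamirunmisar, tamitor, tamiven): 63 nodes
Sum: 99

99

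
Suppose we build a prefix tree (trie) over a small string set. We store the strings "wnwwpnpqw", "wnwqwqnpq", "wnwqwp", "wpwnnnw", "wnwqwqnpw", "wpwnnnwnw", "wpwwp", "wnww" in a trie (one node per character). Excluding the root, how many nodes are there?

27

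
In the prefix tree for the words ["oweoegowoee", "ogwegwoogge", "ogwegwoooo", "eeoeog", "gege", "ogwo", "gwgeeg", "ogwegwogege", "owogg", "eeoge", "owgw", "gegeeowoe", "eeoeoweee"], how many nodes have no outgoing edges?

12

Leaves are exactly the stored words that no other stored word extends.
Those words: "eeoeog", "eeoeoweee", "eeoge", "gegeeowoe", "gwgeeg", "ogwegwogege", "ogwegwoogge", "ogwegwoooo", "ogwo", "oweoegowoee", "owgw", "owogg"
Leaf count: 12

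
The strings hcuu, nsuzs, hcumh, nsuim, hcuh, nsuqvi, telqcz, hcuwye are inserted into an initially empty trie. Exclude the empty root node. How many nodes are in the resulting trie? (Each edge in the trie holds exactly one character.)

Trie structure (* marks end of a word):
(root)
├─ h
│  └─ c
│     └─ u
│        ├─ h *
│        ├─ m
│        │  └─ h *
│        ├─ u *
│        └─ w
│           └─ y
│              └─ e *
├─ n
│  └─ s
│     └─ u
│        ├─ i
│        │  └─ m *
│        ├─ q
│        │  └─ v
│        │     └─ i *
│        └─ z
│           └─ s *
└─ t
   └─ e
      └─ l
         └─ q
            └─ c
               └─ z *
Counting every labelled node above: 26.

26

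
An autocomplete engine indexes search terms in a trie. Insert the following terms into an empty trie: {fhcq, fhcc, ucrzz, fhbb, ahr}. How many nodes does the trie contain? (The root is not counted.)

15

Insert word by word; a character creates a node only if that edge doesn't already exist:
  "fhcq" → 4 new (f, h, c, q)
  "fhcc" → prefix "fhc" already present; 1 new (c)
  "ucrzz" → 5 new (u, c, r, z, z)
  "fhbb" → prefix "fh" already present; 2 new (b, b)
  "ahr" → 3 new (a, h, r)
Total nodes = 4 + 1 + 5 + 2 + 3 = 15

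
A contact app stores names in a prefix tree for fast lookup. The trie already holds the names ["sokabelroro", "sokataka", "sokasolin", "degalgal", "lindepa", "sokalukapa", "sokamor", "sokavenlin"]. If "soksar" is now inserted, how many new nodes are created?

Walking "soksar" from the root, the first 3 characters ("sok") follow existing edges; "s" is the first miss.
New nodes needed: |"soksar"| − 3 = 6 − 3 = 3.

3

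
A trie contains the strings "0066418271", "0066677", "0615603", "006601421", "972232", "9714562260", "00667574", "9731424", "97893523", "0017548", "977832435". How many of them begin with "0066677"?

1

Walk to "0066677"; the words in its subtree are exactly those with that prefix.
Words under "0066677": 0066677
Count: 1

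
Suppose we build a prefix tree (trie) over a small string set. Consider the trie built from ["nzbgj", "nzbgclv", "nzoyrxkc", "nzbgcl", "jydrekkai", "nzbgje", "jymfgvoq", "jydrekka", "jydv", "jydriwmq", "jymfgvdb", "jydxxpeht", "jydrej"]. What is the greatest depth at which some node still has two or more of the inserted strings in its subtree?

Look for the deepest trie node that still has at least two words in its subtree.
"jydrekka" and "jydrekkai" agree on "jydrekka" (8 characters) before diverging; nothing deeper is shared.
Longest shared-prefix length: 8

8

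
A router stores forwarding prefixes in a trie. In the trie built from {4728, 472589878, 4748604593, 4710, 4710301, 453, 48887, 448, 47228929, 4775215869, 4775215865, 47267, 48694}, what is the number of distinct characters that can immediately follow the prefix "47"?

4

Follow the path "47" to its node, then look at its outgoing edges.
Distinct next characters after "47": 1, 2, 4, 7.
That node has 4 child edges.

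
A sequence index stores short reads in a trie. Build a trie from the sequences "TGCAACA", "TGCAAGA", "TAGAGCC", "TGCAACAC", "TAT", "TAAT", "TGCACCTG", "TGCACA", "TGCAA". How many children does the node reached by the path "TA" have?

3

Walk "TA" from the root, arriving at one node.
Distinct next characters after "TA": A, G, T.
That node has 3 child edges.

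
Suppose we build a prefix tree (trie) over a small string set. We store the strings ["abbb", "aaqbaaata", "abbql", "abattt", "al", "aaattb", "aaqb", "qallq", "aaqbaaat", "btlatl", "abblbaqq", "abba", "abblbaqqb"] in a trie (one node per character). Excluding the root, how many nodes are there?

41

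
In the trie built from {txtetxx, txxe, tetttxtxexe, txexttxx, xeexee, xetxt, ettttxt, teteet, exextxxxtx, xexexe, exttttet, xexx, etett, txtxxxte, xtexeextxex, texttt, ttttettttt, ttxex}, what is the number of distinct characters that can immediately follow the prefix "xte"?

Walk "xte" from the root, arriving at one node.
Distinct next characters after "xte": x.
That node has 1 child edge.

1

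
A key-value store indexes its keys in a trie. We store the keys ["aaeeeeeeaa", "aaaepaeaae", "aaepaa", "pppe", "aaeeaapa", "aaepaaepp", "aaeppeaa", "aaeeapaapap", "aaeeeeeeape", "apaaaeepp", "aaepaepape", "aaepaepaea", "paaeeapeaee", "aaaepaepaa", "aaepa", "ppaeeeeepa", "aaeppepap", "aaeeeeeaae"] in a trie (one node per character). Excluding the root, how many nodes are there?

86

Count nodes per top-level branch (shared prefixes stored once):
  'a'-branch (aaaepaeaae, aaaepaepaa, aaeeaapa, aaeeapaapap, aaeeeeeaae, aaeeeeeeaa, aaeeeeeeape, aaepa, aaepaa, aaepaaepp, aaepaepaea, aaepaepape, aaeppeaa, aaeppepap, apaaaeepp): 64 nodes
  'p'-branch (paaeeapeaee, ppaeeeeepa, pppe): 22 nodes
Sum: 86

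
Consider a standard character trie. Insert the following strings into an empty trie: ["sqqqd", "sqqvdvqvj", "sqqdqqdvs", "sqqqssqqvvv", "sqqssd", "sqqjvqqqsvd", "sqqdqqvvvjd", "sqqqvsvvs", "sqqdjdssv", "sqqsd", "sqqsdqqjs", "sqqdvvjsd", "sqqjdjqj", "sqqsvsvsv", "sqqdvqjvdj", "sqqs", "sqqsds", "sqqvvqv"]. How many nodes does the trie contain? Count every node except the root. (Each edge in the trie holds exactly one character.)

Insert word by word; a character creates a node only if that edge doesn't already exist:
  "sqqqd" → 5 new (s, q, q, q, d)
  "sqqvdvqvj" → prefix "sqq" already present; 6 new (v, d, v, q, v, j)
  "sqqdqqdvs" → prefix "sqq" already present; 6 new (d, q, q, d, v, s)
  "sqqqssqqvvv" → prefix "sqqq" already present; 7 new (s, s, q, q, v, v, v)
  "sqqssd" → prefix "sqq" already present; 3 new (s, s, d)
  "sqqjvqqqsvd" → prefix "sqq" already present; 8 new (j, v, q, q, q, s, v, d)
  "sqqdqqvvvjd" → prefix "sqqdqq" already present; 5 new (v, v, v, j, d)
  "sqqqvsvvs" → prefix "sqqq" already present; 5 new (v, s, v, v, s)
  "sqqdjdssv" → prefix "sqqd" already present; 5 new (j, d, s, s, v)
  "sqqsd" → prefix "sqqs" already present; 1 new (d)
  "sqqsdqqjs" → prefix "sqqsd" already present; 4 new (q, q, j, s)
  "sqqdvvjsd" → prefix "sqqd" already present; 5 new (v, v, j, s, d)
  "sqqjdjqj" → prefix "sqqj" already present; 4 new (d, j, q, j)
  "sqqsvsvsv" → prefix "sqqs" already present; 5 new (v, s, v, s, v)
  "sqqdvqjvdj" → prefix "sqqdv" already present; 5 new (q, j, v, d, j)
  "sqqs" → prefix "sqqs" already present; 0 new (none)
  "sqqsds" → prefix "sqqsd" already present; 1 new (s)
  "sqqvvqv" → prefix "sqqv" already present; 3 new (v, q, v)
Total nodes = 5 + 6 + 6 + 7 + 3 + 8 + 5 + 5 + 5 + 1 + 4 + 5 + 4 + 5 + 5 + 0 + 1 + 3 = 78

78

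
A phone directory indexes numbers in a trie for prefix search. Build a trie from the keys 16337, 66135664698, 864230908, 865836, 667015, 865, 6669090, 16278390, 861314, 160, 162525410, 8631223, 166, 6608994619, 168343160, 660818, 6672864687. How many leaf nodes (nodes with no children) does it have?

Leaves are exactly the stored words that no other stored word extends.
Those words: "160", "162525410", "16278390", "16337", "166", "168343160", "660818", "6608994619", "66135664698", "6669090", "667015", "6672864687", "861314", "8631223", "864230908", "865836"
Leaf count: 16

16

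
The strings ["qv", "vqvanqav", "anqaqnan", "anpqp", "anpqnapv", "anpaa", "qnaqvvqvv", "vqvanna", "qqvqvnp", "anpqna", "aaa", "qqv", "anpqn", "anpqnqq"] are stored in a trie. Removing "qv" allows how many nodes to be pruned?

1

A node on "qv"'s path can go only if nothing else ends at it or branches off below it.
The suffix "v" (1 node) is used only by "qv"; the node for "q" still has the child "n", so pruning stops there.
Nodes removed: 1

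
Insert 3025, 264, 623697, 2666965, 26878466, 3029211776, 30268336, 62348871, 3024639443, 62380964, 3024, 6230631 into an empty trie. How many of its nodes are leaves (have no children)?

A leaf is a node with no children — equivalently, the end of a word that is not a proper prefix of any other stored word.
Those words: "264", "2666965", "26878466", "3024639443", "3025", "30268336", "3029211776", "6230631", "62348871", "623697", "62380964"
Leaf count: 11

11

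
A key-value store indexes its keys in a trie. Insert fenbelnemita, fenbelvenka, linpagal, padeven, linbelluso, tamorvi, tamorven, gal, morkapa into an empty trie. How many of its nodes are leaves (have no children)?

9

A leaf is a node with no children — equivalently, the end of a word that is not a proper prefix of any other stored word.
Those words: "fenbelnemita", "fenbelvenka", "gal", "linbelluso", "linpagal", "morkapa", "padeven", "tamorven", "tamorvi"
Leaf count: 9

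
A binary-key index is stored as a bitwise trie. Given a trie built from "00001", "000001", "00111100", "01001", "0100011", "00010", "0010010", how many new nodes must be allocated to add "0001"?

0

Every character of "0001" already lies on an existing path (it is a prefix of some stored word).
No new nodes are needed: 0.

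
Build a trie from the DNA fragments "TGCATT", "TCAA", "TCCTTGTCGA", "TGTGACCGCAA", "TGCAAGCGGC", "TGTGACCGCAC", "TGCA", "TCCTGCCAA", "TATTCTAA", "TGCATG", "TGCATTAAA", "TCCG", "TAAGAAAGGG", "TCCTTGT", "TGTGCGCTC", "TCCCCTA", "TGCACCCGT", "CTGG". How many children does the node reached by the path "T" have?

The children of the "T" node are the distinct next characters among strings starting with "T".
Characters that immediately follow "T" among the stored strings: {A, C, G}.
That node has 3 child edges.

3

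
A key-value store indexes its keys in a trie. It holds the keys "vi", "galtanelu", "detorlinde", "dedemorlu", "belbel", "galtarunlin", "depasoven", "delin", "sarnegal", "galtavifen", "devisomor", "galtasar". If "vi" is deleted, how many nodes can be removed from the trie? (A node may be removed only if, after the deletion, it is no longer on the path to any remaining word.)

2

Walk "vi" from the leaf back toward the root, removing each node that no remaining word uses.
No other word shares any prefix with "vi", so all 2 of its nodes go.
Nodes removed: 2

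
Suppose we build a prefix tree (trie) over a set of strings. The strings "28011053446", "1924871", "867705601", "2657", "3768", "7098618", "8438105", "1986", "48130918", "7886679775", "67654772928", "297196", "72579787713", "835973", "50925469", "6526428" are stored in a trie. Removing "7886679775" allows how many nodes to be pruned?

9

Walk "7886679775" from the leaf back toward the root, removing each node that no remaining word uses.
The suffix "886679775" (9 nodes) is used only by "7886679775"; the node for "7" still has the child "0", so pruning stops there.
Nodes removed: 9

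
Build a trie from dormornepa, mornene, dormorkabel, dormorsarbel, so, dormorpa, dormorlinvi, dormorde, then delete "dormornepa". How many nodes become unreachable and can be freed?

After clearing the end-marker at "dormornepa", prune upward until reaching a node still needed by another word.
The suffix "nepa" (4 nodes) is used only by "dormornepa"; the node for "dormor" still has the child "k", so pruning stops there.
Nodes removed: 4

4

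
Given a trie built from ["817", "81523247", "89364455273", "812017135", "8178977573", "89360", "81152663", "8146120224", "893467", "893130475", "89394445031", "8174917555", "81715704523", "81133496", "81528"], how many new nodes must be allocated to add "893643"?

1

The longest prefix of "893643" already in the trie is "89364" (length 5).
New nodes needed: |"893643"| − 5 = 6 − 5 = 1.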